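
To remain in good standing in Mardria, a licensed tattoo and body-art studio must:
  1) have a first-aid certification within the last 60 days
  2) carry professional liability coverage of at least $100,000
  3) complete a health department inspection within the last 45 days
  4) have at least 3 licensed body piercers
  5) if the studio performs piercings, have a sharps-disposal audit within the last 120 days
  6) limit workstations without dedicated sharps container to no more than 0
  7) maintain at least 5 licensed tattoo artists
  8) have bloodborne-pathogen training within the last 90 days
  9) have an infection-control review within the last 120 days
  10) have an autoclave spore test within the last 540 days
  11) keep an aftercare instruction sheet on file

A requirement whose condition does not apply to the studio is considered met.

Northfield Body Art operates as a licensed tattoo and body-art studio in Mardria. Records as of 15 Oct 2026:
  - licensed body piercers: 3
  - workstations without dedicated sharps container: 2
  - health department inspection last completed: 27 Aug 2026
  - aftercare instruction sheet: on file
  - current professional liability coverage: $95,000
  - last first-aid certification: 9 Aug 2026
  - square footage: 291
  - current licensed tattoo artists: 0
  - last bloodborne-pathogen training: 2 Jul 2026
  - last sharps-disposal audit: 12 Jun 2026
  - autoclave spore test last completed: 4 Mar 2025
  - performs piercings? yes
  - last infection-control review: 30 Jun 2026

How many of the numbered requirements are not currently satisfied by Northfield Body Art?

8

1. first-aid certification 67 days ago vs limit 60 → not met
2. professional liability coverage $95,000 < $100,000 → not met
3. health department inspection 49 days ago vs limit 45 → not met
4. licensed body piercers 3 ≥ 3 → met
5. condition 'performs piercings' holds; sharps-disposal audit 125 days ago vs limit 120 → not met
6. workstations without dedicated sharps container 2 > 0 → not met
7. licensed tattoo artists 0 < 5 → not met
8. bloodborne-pathogen training 105 days ago vs limit 90 → not met
9. infection-control review 107 days ago vs limit 120 → met
10. autoclave spore test 590 days ago vs limit 540 → not met
11. aftercare instruction sheet present → met
Not met: 8 of 11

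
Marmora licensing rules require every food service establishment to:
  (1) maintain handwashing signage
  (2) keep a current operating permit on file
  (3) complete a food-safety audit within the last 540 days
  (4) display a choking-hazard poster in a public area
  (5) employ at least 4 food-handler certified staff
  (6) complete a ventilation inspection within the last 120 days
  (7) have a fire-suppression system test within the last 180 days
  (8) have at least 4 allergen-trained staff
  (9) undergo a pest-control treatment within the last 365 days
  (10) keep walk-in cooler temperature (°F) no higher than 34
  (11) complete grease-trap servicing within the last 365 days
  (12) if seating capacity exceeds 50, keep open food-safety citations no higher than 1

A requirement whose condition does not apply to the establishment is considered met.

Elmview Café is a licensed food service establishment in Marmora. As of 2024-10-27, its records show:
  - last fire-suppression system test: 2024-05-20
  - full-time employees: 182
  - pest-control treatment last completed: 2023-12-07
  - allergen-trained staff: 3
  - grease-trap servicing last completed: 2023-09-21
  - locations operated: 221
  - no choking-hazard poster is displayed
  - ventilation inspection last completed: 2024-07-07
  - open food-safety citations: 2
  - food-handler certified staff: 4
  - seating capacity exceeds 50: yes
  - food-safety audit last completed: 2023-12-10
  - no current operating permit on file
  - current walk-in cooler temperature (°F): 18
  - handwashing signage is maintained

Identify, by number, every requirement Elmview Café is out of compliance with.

1. handwashing signage present → met
2. current operating permit absent → not met
3. food-safety audit 322 days ago vs limit 540 → met
4. choking-hazard poster absent → not met
5. food-handler certified staff 4 ≥ 4 → met
6. ventilation inspection 112 days ago vs limit 120 → met
7. fire-suppression system test 160 days ago vs limit 180 → met
8. allergen-trained staff 3 < 4 → not met
9. pest-control treatment 325 days ago vs limit 365 → met
10. walk-in cooler temperature (°F) 18 ≤ 34 → met
11. grease-trap servicing 402 days ago vs limit 365 → not met
12. condition 'seating capacity exceeds 50' holds; open food-safety citations 2 > 1 → not met
Not met: 2, 4, 8, 11, 12

2, 4, 8, 11, 12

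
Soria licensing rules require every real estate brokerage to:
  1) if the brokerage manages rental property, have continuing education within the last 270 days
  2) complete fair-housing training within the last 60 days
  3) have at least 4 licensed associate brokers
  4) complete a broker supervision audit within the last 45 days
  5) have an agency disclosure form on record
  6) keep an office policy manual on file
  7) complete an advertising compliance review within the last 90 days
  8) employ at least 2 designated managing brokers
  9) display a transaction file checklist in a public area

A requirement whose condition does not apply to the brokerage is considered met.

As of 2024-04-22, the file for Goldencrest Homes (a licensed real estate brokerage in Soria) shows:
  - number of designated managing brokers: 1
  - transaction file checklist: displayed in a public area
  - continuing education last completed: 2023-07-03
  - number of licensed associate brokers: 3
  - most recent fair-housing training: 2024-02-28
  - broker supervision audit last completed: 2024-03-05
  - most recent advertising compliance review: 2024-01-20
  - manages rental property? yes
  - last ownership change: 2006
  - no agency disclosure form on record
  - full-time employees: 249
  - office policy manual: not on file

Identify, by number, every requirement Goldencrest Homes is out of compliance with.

1, 3, 4, 5, 6, 7, 8

1. condition 'manages rental property' holds; continuing education 294 days ago vs limit 270 → not met
2. fair-housing training 54 days ago vs limit 60 → met
3. licensed associate brokers 3 < 4 → not met
4. broker supervision audit 48 days ago vs limit 45 → not met
5. agency disclosure form absent → not met
6. office policy manual absent → not met
7. advertising compliance review 93 days ago vs limit 90 → not met
8. designated managing brokers 1 < 2 → not met
9. transaction file checklist present → met
Not met: 1, 3, 4, 5, 6, 7, 8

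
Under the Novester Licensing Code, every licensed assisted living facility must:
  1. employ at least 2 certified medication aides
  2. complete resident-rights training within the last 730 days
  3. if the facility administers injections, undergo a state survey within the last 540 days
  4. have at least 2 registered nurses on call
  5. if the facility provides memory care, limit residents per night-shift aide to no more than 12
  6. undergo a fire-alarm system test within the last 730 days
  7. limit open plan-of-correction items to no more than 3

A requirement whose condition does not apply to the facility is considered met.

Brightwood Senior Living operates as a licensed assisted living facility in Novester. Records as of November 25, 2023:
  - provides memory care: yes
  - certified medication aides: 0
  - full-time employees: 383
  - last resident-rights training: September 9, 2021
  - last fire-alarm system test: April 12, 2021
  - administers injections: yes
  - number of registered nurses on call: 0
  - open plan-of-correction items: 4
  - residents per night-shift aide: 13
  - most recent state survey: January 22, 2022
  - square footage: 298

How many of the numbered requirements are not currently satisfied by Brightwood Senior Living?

7

1. certified medication aides 0 < 2 → not met
2. resident-rights training 807 days ago vs limit 730 → not met
3. condition 'administers injections' holds; state survey 672 days ago vs limit 540 → not met
4. registered nurses on call 0 < 2 → not met
5. condition 'provides memory care' holds; residents per night-shift aide 13 > 12 → not met
6. fire-alarm system test 957 days ago vs limit 730 → not met
7. open plan-of-correction items 4 > 3 → not met
Not met: 7 of 7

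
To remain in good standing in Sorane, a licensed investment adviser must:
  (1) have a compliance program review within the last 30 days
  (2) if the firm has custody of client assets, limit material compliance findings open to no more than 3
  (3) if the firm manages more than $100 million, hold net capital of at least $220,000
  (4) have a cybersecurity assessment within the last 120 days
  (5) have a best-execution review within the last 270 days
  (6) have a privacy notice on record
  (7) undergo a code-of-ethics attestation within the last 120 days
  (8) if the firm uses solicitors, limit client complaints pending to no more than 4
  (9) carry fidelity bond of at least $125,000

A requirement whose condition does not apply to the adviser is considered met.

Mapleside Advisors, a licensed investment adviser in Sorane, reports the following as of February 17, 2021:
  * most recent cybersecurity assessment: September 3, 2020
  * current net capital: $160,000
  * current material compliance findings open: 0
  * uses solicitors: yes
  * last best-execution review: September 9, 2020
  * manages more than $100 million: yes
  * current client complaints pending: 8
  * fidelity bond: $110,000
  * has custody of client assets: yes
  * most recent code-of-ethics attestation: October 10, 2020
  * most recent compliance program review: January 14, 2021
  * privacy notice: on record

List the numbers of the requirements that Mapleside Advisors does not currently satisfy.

1, 3, 4, 7, 8, 9

1. compliance program review 34 days ago vs limit 30 → not met
2. condition 'has custody of client assets' holds; material compliance findings open 0 ≤ 3 → met
3. condition 'manages more than $100 million' holds; net capital $160,000 < $220,000 → not met
4. cybersecurity assessment 167 days ago vs limit 120 → not met
5. best-execution review 161 days ago vs limit 270 → met
6. privacy notice present → met
7. code-of-ethics attestation 130 days ago vs limit 120 → not met
8. condition 'uses solicitors' holds; client complaints pending 8 > 4 → not met
9. fidelity bond $110,000 < $125,000 → not met
Not met: 1, 3, 4, 7, 8, 9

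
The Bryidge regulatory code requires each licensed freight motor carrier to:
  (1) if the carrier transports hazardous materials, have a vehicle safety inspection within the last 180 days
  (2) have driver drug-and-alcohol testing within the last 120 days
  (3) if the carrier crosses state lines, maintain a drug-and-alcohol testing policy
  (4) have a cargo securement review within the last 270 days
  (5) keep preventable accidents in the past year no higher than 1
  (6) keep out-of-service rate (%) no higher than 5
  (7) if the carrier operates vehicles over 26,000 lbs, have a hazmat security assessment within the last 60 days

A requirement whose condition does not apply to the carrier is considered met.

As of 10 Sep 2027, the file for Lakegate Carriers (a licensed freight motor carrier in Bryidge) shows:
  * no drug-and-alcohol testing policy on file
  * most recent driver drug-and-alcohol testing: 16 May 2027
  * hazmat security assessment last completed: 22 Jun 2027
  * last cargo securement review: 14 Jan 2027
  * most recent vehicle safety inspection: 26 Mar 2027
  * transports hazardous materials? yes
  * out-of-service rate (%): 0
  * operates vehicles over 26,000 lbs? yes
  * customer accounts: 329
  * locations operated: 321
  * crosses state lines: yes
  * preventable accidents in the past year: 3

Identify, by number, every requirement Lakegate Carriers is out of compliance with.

3, 5, 7

1. condition 'transports hazardous materials' holds; vehicle safety inspection 168 days ago vs limit 180 → met
2. driver drug-and-alcohol testing 117 days ago vs limit 120 → met
3. condition 'crosses state lines' holds; drug-and-alcohol testing policy absent → not met
4. cargo securement review 239 days ago vs limit 270 → met
5. preventable accidents in the past year 3 > 1 → not met
6. out-of-service rate (%) 0 ≤ 5 → met
7. condition 'operates vehicles over 26,000 lbs' holds; hazmat security assessment 80 days ago vs limit 60 → not met
Not met: 3, 5, 7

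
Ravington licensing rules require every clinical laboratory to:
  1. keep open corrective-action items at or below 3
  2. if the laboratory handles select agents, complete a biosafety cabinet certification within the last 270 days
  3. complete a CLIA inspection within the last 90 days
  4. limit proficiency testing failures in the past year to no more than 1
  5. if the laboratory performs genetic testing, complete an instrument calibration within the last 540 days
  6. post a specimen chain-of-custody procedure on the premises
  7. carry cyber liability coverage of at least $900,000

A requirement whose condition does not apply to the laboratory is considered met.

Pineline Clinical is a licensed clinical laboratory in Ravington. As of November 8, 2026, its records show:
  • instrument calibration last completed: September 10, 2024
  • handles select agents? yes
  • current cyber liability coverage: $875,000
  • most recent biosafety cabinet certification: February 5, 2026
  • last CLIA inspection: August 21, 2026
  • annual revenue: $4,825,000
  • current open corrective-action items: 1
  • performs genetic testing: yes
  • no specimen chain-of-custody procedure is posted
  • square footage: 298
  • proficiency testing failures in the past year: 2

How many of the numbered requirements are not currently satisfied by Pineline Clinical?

1. open corrective-action items 1 ≤ 3 → met
2. condition 'handles select agents' holds; biosafety cabinet certification 276 days ago vs limit 270 → not met
3. CLIA inspection 79 days ago vs limit 90 → met
4. proficiency testing failures in the past year 2 > 1 → not met
5. condition 'performs genetic testing' holds; instrument calibration 789 days ago vs limit 540 → not met
6. specimen chain-of-custody procedure absent → not met
7. cyber liability coverage $875,000 < $900,000 → not met
Not met: 5 of 7

5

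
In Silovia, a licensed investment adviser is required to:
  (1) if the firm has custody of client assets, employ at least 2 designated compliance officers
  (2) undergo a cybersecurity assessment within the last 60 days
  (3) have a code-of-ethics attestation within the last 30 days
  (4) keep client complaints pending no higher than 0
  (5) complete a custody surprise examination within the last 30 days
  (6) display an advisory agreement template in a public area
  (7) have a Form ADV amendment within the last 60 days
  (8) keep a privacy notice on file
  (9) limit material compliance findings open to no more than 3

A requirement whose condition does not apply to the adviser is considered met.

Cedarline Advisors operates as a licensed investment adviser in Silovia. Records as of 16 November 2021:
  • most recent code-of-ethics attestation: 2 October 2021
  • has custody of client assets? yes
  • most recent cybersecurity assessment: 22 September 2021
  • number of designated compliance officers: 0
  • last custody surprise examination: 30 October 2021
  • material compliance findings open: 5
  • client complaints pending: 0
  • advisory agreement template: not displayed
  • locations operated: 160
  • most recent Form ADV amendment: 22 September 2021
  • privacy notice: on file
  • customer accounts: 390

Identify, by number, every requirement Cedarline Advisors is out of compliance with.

1, 3, 6, 9

1. condition 'has custody of client assets' holds; designated compliance officers 0 < 2 → not met
2. cybersecurity assessment 55 days ago vs limit 60 → met
3. code-of-ethics attestation 45 days ago vs limit 30 → not met
4. client complaints pending 0 ≤ 0 → met
5. custody surprise examination 17 days ago vs limit 30 → met
6. advisory agreement template absent → not met
7. Form ADV amendment 55 days ago vs limit 60 → met
8. privacy notice present → met
9. material compliance findings open 5 > 3 → not met
Not met: 1, 3, 6, 9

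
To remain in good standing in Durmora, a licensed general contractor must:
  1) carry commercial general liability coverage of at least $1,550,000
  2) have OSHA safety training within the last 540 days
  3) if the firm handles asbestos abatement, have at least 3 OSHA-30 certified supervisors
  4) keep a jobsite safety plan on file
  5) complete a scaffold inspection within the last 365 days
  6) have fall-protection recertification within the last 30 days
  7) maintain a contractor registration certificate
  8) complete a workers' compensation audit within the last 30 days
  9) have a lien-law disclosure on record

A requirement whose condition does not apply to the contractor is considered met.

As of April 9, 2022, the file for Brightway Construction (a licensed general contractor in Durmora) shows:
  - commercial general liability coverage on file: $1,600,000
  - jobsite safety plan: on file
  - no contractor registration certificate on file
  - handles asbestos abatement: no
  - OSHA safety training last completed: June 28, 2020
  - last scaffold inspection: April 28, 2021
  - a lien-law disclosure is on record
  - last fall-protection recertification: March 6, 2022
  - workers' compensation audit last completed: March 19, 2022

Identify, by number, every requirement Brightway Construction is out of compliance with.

2, 6, 7

1. commercial general liability coverage $1,600,000 ≥ $1,550,000 → met
2. OSHA safety training 650 days ago vs limit 540 → not met
3. condition 'handles asbestos abatement' does not hold → requirement n/a → met
4. jobsite safety plan present → met
5. scaffold inspection 346 days ago vs limit 365 → met
6. fall-protection recertification 34 days ago vs limit 30 → not met
7. contractor registration certificate absent → not met
8. workers' compensation audit 21 days ago vs limit 30 → met
9. lien-law disclosure present → met
Not met: 2, 6, 7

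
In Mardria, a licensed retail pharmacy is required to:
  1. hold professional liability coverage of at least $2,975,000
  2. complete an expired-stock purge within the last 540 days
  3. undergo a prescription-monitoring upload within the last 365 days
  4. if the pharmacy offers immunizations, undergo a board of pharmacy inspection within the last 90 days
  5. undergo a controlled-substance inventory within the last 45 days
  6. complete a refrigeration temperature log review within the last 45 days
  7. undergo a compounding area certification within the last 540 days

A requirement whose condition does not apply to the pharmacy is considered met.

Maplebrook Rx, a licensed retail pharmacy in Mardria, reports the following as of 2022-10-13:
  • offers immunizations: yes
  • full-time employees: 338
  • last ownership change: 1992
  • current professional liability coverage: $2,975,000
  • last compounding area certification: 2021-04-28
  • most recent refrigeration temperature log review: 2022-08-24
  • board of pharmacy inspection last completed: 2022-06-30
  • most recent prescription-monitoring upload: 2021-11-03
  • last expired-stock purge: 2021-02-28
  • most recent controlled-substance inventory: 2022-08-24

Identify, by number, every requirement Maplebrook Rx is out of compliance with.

1. professional liability coverage $2,975,000 ≥ $2,975,000 → met
2. expired-stock purge 592 days ago vs limit 540 → not met
3. prescription-monitoring upload 344 days ago vs limit 365 → met
4. condition 'offers immunizations' holds; board of pharmacy inspection 105 days ago vs limit 90 → not met
5. controlled-substance inventory 50 days ago vs limit 45 → not met
6. refrigeration temperature log review 50 days ago vs limit 45 → not met
7. compounding area certification 533 days ago vs limit 540 → met
Not met: 2, 4, 5, 6

2, 4, 5, 6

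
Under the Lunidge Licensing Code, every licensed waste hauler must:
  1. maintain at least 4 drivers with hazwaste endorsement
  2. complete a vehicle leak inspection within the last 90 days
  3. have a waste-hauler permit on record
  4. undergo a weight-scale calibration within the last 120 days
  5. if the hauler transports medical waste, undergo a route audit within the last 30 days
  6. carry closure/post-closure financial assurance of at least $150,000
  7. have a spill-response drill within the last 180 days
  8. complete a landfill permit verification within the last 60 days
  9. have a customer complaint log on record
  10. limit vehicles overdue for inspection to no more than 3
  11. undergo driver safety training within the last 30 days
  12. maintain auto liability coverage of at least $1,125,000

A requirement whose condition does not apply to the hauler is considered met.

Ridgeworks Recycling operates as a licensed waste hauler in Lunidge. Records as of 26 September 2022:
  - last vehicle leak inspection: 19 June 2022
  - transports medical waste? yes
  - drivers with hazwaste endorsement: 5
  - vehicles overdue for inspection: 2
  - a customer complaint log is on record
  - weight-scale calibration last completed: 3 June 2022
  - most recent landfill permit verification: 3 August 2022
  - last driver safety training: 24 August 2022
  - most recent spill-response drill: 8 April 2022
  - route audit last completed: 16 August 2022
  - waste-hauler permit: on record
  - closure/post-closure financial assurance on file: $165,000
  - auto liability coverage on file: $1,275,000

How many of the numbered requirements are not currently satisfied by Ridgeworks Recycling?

1. drivers with hazwaste endorsement 5 ≥ 4 → met
2. vehicle leak inspection 99 days ago vs limit 90 → not met
3. waste-hauler permit present → met
4. weight-scale calibration 115 days ago vs limit 120 → met
5. condition 'transports medical waste' holds; route audit 41 days ago vs limit 30 → not met
6. closure/post-closure financial assurance $165,000 ≥ $150,000 → met
7. spill-response drill 171 days ago vs limit 180 → met
8. landfill permit verification 54 days ago vs limit 60 → met
9. customer complaint log present → met
10. vehicles overdue for inspection 2 ≤ 3 → met
11. driver safety training 33 days ago vs limit 30 → not met
12. auto liability coverage $1,275,000 ≥ $1,125,000 → met
Not met: 3 of 12

3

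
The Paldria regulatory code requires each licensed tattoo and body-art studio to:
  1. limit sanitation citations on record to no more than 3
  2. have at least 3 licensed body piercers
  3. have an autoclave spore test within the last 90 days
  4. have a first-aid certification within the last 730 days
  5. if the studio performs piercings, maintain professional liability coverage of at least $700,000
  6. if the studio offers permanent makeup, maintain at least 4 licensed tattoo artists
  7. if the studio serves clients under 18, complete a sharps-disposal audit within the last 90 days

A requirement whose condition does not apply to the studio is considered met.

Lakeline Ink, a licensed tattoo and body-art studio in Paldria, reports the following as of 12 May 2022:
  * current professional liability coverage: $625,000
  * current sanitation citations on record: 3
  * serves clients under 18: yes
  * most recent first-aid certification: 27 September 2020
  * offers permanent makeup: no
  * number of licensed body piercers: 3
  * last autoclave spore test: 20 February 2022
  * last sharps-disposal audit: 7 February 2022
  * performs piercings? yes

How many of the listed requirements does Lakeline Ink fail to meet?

2

1. sanitation citations on record 3 ≤ 3 → met
2. licensed body piercers 3 ≥ 3 → met
3. autoclave spore test 81 days ago vs limit 90 → met
4. first-aid certification 592 days ago vs limit 730 → met
5. condition 'performs piercings' holds; professional liability coverage $625,000 < $700,000 → not met
6. condition 'offers permanent makeup' does not hold → requirement n/a → met
7. condition 'serves clients under 18' holds; sharps-disposal audit 94 days ago vs limit 90 → not met
Not met: 2 of 7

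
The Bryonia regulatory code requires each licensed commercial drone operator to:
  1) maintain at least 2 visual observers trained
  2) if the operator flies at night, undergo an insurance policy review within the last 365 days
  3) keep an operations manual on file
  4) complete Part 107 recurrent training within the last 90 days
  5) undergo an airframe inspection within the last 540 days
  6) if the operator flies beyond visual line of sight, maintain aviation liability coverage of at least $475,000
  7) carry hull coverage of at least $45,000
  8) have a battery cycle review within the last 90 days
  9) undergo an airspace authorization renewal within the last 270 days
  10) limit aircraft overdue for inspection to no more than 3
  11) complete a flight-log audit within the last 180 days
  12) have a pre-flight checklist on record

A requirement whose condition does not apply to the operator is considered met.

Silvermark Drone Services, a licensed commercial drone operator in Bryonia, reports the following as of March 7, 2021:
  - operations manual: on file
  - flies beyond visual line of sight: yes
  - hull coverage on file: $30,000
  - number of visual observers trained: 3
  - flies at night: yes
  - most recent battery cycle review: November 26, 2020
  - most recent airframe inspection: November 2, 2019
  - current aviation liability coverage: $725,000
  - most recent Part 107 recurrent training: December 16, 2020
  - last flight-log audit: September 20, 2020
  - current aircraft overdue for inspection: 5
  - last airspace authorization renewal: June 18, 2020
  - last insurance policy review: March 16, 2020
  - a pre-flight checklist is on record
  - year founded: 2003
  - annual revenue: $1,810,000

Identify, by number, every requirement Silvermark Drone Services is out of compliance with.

1. visual observers trained 3 ≥ 2 → met
2. condition 'flies at night' holds; insurance policy review 356 days ago vs limit 365 → met
3. operations manual present → met
4. Part 107 recurrent training 81 days ago vs limit 90 → met
5. airframe inspection 491 days ago vs limit 540 → met
6. condition 'flies beyond visual line of sight' holds; aviation liability coverage $725,000 ≥ $475,000 → met
7. hull coverage $30,000 < $45,000 → not met
8. battery cycle review 101 days ago vs limit 90 → not met
9. airspace authorization renewal 262 days ago vs limit 270 → met
10. aircraft overdue for inspection 5 > 3 → not met
11. flight-log audit 168 days ago vs limit 180 → met
12. pre-flight checklist present → met
Not met: 7, 8, 10

7, 8, 10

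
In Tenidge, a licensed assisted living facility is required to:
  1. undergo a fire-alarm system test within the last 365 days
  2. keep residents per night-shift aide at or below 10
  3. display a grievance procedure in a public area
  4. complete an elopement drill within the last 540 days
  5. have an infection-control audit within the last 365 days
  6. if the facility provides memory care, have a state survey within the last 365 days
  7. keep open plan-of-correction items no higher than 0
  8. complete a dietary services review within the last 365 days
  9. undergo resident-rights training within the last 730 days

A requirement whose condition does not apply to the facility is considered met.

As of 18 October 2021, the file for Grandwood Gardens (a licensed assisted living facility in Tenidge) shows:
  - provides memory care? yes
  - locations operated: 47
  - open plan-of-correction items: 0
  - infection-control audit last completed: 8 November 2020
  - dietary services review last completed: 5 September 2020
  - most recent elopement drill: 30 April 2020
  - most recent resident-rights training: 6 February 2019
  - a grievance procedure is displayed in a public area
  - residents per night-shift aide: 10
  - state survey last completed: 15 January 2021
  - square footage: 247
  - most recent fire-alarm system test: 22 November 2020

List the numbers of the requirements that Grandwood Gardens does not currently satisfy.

8, 9

1. fire-alarm system test 330 days ago vs limit 365 → met
2. residents per night-shift aide 10 ≤ 10 → met
3. grievance procedure present → met
4. elopement drill 536 days ago vs limit 540 → met
5. infection-control audit 344 days ago vs limit 365 → met
6. condition 'provides memory care' holds; state survey 276 days ago vs limit 365 → met
7. open plan-of-correction items 0 ≤ 0 → met
8. dietary services review 408 days ago vs limit 365 → not met
9. resident-rights training 985 days ago vs limit 730 → not met
Not met: 8, 9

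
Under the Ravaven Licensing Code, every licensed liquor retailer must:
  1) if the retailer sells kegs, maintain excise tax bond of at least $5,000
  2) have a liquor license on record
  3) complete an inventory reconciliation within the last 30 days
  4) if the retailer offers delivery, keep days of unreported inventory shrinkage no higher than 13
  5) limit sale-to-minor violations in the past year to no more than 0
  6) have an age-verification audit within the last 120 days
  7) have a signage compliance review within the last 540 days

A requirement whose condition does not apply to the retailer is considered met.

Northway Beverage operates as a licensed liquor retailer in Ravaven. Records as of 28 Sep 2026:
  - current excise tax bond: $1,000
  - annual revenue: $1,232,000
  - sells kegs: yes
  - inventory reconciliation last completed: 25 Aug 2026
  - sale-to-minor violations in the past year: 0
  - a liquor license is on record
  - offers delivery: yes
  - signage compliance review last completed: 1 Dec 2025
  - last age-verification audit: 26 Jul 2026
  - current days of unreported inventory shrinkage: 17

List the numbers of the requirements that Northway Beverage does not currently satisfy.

1, 3, 4

1. condition 'sells kegs' holds; excise tax bond $1,000 < $5,000 → not met
2. liquor license present → met
3. inventory reconciliation 34 days ago vs limit 30 → not met
4. condition 'offers delivery' holds; days of unreported inventory shrinkage 17 > 13 → not met
5. sale-to-minor violations in the past year 0 ≤ 0 → met
6. age-verification audit 64 days ago vs limit 120 → met
7. signage compliance review 301 days ago vs limit 540 → met
Not met: 1, 3, 4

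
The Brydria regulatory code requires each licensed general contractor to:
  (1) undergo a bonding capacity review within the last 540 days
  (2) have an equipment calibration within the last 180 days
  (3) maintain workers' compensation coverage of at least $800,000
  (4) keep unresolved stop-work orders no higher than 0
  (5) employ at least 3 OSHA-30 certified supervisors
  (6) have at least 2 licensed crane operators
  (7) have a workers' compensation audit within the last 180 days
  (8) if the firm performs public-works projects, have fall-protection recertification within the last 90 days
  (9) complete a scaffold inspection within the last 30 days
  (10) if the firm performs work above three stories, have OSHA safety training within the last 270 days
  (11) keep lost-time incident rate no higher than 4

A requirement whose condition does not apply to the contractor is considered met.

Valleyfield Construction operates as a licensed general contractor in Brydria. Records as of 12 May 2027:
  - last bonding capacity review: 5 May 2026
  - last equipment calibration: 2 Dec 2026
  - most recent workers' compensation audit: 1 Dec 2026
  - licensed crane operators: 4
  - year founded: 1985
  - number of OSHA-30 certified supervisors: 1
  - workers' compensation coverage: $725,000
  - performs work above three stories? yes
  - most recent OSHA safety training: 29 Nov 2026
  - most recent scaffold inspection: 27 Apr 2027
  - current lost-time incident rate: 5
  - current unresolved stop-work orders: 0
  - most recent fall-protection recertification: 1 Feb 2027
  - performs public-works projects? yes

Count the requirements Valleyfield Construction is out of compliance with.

4

1. bonding capacity review 372 days ago vs limit 540 → met
2. equipment calibration 161 days ago vs limit 180 → met
3. workers' compensation coverage $725,000 < $800,000 → not met
4. unresolved stop-work orders 0 ≤ 0 → met
5. OSHA-30 certified supervisors 1 < 3 → not met
6. licensed crane operators 4 ≥ 2 → met
7. workers' compensation audit 162 days ago vs limit 180 → met
8. condition 'performs public-works projects' holds; fall-protection recertification 100 days ago vs limit 90 → not met
9. scaffold inspection 15 days ago vs limit 30 → met
10. condition 'performs work above three stories' holds; OSHA safety training 164 days ago vs limit 270 → met
11. lost-time incident rate 5 > 4 → not met
Not met: 4 of 11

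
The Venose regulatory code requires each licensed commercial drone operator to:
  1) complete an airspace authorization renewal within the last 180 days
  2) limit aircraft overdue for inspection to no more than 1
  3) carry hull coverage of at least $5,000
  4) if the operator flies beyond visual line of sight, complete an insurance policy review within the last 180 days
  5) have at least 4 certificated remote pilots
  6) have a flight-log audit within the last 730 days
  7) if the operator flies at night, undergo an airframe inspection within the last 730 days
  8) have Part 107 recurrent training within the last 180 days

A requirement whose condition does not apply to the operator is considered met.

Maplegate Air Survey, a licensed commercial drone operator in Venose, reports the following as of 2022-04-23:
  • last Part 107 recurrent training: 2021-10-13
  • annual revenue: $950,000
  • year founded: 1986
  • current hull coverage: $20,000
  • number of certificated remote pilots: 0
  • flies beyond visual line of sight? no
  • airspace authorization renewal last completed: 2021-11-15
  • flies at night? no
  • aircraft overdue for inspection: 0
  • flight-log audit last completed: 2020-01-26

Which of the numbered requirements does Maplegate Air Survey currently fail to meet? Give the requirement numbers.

1. airspace authorization renewal 159 days ago vs limit 180 → met
2. aircraft overdue for inspection 0 ≤ 1 → met
3. hull coverage $20,000 ≥ $5,000 → met
4. condition 'flies beyond visual line of sight' does not hold → requirement n/a → met
5. certificated remote pilots 0 < 4 → not met
6. flight-log audit 818 days ago vs limit 730 → not met
7. condition 'flies at night' does not hold → requirement n/a → met
8. Part 107 recurrent training 192 days ago vs limit 180 → not met
Not met: 5, 6, 8

5, 6, 8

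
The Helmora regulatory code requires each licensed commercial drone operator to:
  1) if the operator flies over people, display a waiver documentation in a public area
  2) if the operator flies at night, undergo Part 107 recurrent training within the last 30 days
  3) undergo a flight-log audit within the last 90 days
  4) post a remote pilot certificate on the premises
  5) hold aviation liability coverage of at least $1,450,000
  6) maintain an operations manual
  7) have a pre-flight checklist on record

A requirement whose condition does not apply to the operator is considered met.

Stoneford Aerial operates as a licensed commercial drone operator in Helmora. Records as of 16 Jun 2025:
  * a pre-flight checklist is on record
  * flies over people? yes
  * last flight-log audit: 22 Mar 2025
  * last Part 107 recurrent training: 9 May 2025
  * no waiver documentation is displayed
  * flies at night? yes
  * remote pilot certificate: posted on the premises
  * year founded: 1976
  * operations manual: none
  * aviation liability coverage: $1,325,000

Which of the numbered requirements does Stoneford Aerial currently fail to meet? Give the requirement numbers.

1. condition 'flies over people' holds; waiver documentation absent → not met
2. condition 'flies at night' holds; Part 107 recurrent training 38 days ago vs limit 30 → not met
3. flight-log audit 86 days ago vs limit 90 → met
4. remote pilot certificate present → met
5. aviation liability coverage $1,325,000 < $1,450,000 → not met
6. operations manual absent → not met
7. pre-flight checklist present → met
Not met: 1, 2, 5, 6

1, 2, 5, 6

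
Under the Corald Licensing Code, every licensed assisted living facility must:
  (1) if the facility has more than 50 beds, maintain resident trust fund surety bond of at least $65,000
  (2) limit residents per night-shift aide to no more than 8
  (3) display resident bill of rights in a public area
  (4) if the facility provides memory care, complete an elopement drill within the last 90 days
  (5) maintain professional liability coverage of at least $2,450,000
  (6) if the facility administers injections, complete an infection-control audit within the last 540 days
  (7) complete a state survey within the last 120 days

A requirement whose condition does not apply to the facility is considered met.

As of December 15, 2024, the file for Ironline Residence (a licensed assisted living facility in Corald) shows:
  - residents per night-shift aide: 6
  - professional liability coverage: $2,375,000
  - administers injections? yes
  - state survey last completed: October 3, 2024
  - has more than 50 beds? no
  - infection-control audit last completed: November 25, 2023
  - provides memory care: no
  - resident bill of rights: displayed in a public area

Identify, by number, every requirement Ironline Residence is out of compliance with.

5

1. condition 'has more than 50 beds' does not hold → requirement n/a → met
2. residents per night-shift aide 6 ≤ 8 → met
3. resident bill of rights present → met
4. condition 'provides memory care' does not hold → requirement n/a → met
5. professional liability coverage $2,375,000 < $2,450,000 → not met
6. condition 'administers injections' holds; infection-control audit 386 days ago vs limit 540 → met
7. state survey 73 days ago vs limit 120 → met
Not met: 5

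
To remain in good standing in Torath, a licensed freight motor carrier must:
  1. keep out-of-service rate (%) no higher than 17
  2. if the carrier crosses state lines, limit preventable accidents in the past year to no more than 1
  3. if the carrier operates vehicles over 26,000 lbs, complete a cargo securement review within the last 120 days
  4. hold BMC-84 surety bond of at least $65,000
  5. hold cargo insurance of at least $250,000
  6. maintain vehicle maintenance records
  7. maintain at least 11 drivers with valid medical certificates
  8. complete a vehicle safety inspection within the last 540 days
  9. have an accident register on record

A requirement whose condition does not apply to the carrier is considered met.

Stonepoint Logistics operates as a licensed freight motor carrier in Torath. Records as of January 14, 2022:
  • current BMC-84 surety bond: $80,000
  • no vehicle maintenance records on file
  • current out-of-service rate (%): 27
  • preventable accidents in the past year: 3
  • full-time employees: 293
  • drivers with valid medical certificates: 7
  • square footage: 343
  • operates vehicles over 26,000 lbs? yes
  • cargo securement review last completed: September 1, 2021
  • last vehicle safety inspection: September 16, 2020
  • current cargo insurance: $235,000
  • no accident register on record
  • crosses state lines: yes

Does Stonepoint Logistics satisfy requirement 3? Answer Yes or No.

3. condition 'operates vehicles over 26,000 lbs' holds; cargo securement review 135 days ago vs limit 120 → not met

No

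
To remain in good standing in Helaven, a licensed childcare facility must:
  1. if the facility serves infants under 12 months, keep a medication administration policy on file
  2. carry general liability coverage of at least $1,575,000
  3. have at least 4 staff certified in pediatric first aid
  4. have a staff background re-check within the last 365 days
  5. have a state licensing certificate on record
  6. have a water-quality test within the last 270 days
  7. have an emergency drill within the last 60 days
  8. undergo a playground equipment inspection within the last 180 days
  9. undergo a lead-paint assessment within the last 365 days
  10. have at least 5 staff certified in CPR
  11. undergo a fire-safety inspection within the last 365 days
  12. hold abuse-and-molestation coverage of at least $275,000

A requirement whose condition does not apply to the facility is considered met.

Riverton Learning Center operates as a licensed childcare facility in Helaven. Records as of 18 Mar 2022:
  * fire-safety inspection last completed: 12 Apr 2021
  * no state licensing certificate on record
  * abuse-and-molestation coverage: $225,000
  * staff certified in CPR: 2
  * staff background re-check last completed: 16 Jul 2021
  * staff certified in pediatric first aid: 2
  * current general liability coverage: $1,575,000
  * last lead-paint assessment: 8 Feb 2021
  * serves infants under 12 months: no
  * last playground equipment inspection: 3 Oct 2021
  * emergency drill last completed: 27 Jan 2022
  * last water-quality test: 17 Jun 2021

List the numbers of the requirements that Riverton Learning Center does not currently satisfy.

3, 5, 6, 9, 10, 12

1. condition 'serves infants under 12 months' does not hold → requirement n/a → met
2. general liability coverage $1,575,000 ≥ $1,575,000 → met
3. staff certified in pediatric first aid 2 < 4 → not met
4. staff background re-check 245 days ago vs limit 365 → met
5. state licensing certificate absent → not met
6. water-quality test 274 days ago vs limit 270 → not met
7. emergency drill 50 days ago vs limit 60 → met
8. playground equipment inspection 166 days ago vs limit 180 → met
9. lead-paint assessment 403 days ago vs limit 365 → not met
10. staff certified in CPR 2 < 5 → not met
11. fire-safety inspection 340 days ago vs limit 365 → met
12. abuse-and-molestation coverage $225,000 < $275,000 → not met
Not met: 3, 5, 6, 9, 10, 12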